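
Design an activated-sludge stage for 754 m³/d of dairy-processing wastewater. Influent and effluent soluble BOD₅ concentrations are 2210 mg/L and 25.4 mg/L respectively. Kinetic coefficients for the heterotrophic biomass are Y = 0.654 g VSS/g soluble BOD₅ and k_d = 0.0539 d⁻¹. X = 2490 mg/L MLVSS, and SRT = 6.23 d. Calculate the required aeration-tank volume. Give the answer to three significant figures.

V ≈ 2020 m³

Steady-state biomass mass balance: V·X·(1 + k_d·θ_c) = Y·Q·(S₀ − S)·θ_c, so V = 0.654 × 754 × (2210 − 25.4) × 6.23 / [2490 × (1 + 0.0539 × 6.23)] = 6.71×10^6 / 3326 = 2018 m³.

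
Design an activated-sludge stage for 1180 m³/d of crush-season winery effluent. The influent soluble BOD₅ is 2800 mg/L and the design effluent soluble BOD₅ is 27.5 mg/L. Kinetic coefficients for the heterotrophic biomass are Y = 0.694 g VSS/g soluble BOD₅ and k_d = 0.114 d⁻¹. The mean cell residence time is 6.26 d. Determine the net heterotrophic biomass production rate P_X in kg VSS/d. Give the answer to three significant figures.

Observed yield with endogenous decay: Y_obs = Y / (1 + k_d·θ_c) = 0.694 / (1 + 0.114 × 6.26) = 0.694 / 1.714 = 0.4050 g VSS/g soluble BOD₅.
Mass of soluble BOD₅ removed per day: Q(S₀ − S) = 1180 × 2772 g/m³ = 3272 kg/d.
Biomass produced: P_X = Y_obs·Q·ΔS = 0.4050 × 3272 ≈ 1325 kg VSS/d.

P_X ≈ 1320 kg VSS/d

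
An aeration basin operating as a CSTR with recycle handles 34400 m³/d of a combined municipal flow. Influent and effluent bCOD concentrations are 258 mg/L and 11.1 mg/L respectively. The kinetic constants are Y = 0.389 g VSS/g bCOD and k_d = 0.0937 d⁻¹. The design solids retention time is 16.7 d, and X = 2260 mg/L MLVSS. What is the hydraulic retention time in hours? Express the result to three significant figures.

τ ≈ 6.64 h

Steady-state biomass mass balance: V·X·(1 + k_d·θ_c) = Y·Q·(S₀ − S)·θ_c, so V = 0.389 × 34400 × (258 − 11.1) × 16.7 / [2260 × (1 + 0.0937 × 16.7)] = 5.52×10^7 / 5796 = 9519 m³.
τ = V/Q = 9519/34400 = 0.2767 d, or 6.641 h.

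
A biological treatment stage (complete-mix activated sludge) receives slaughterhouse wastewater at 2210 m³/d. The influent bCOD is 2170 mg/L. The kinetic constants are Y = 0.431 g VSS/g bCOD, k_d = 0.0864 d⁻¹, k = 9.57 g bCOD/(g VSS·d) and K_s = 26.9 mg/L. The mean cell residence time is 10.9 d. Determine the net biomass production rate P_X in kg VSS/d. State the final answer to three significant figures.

From the Monod/SRT balance for a CMAS, S = K_s·(1+k_d θ_c)/[θ_c·(Y k − k_d) − 1] = 26.9 × (1 + 0.0864 × 10.9) / [10.9 × (0.431 × 9.57 − 0.0864) − 1] = 52.23 / 43.02 = 1.214 mg/L.
Correct the yield for decay: Y_obs = Y/(1 + k_d θ_c) = 0.431 / (1 + 0.0864 × 10.9) = 0.431 / 1.942 = 0.2220.
Substrate removed = Q·(S₀ − S) = 2210 m³/d × (2170 − 1.21) g/m³ = 4.79×10^6 g/d = 4793 kg/d.
Biomass produced: P_X = Y_obs·Q·ΔS = 0.2220 × 4793 ≈ 1064 kg VSS/d.

P_X ≈ 1060 kg VSS/d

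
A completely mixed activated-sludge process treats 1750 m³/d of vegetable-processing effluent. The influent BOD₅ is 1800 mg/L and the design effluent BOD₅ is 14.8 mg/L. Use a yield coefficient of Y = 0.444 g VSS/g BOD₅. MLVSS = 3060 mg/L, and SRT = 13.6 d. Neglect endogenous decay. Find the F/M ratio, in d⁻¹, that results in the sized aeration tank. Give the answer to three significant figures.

F/M ≈ 0.167 d⁻¹

Biomass mass balance (decay neglected): V·X = Y·Q·(S₀ − S)·θ_c, so V = 0.444 × 1750 × (1800 − 14.8) × 13.6 / 3060 = 6165 m³.
Food-to-microorganism ratio F/M = Q S₀ / (V X) = 1750 × 1800 / (6165 × 3060) = 0.1670 d⁻¹.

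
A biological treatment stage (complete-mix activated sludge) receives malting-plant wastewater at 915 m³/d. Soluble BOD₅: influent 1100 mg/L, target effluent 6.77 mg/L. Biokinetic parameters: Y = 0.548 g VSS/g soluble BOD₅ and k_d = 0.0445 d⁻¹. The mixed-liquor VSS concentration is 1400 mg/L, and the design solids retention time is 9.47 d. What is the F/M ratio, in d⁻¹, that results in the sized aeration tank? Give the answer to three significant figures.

F/M ≈ 0.276 d⁻¹

Steady-state biomass mass balance: V·X·(1 + k_d·θ_c) = Y·Q·(S₀ − S)·θ_c, so V = 0.548 × 915 × (1100 − 6.77) × 9.47 / [1400 × (1 + 0.0445 × 9.47)] = 5.19×10^6 / 1990 = 2609 m³.
F/M = applied load / biomass = Q·S₀/(V·X) = 915 × 1100 / (2609 × 1400) = 0.2756 d⁻¹.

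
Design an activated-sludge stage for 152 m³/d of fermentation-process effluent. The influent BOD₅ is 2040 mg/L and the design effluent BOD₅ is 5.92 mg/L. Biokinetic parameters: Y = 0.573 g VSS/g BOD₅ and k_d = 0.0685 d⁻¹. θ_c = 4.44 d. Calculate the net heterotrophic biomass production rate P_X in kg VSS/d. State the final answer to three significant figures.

The observed yield is Y_obs = Y/(1 + k_d·θ_c) = 0.573 / (1 + 0.0685 × 4.44) = 0.573 / 1.304 = 0.4394 g VSS per g BOD₅ removed.
ΔS = 2040 − 5.92 = 2034 mg/L, so the substrate removal rate is 152 × 2034/1000 = 309.2 kg BOD₅/d.
Net biomass production P_X = Y_obs × Q·(S₀ − S) = 0.4394 × 309.2 = 135.8 kg VSS/d.

P_X ≈ 136 kg VSS/d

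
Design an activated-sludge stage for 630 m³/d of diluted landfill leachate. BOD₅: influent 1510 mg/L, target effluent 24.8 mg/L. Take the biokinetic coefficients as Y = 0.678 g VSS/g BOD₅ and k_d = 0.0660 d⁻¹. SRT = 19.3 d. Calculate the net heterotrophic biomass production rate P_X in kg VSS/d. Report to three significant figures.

P_X ≈ 279 kg VSS/d

The observed yield is Y_obs = Y/(1 + k_d·θ_c) = 0.678 / (1 + 0.0660 × 19.3) = 0.678 / 2.274 = 0.2982 g VSS per g BOD₅ removed.
Mass of BOD₅ removed per day: Q(S₀ − S) = 630 × 1485 g/m³ = 935.7 kg/d.
So the net sludge growth is P_X = 0.2982 × 935.7 = 279.0 kg VSS/d.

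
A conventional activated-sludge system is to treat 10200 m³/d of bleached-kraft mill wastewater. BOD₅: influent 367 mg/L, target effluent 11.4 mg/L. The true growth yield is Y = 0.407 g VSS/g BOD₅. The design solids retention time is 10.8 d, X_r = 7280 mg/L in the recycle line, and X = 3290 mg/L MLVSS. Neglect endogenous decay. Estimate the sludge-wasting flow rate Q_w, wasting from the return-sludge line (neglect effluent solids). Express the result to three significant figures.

With k_d = 0 the design equation reduces to V = Y Q (S₀−S) θ_c / X = 0.407 × 10200 × (367 − 11.4) × 10.8 / 3290 = 4846 m³.
Wasting from the return line (neglecting effluent solids): Q_w = V·X / (θ_c·X_r) = 4846 × 3290 / (10.8 × 7280) = 202.8 m³/d.

Q_w ≈ 203 m³/d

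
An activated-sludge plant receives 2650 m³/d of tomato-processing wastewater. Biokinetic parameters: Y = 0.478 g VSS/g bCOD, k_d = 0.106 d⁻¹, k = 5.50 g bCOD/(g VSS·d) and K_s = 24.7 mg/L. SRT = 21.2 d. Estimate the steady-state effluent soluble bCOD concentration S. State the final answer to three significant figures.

Effluent substrate depends only on kinetics and SRT: S = K_s(1 + k_d θ_c) / [θ_c(Yk − k_d) − 1] = 24.7 × (1 + 0.106 × 21.2) / [21.2 × (0.478 × 5.50 − 0.106) − 1] = 80.21 / 52.49 = 1.528 mg/L.

S ≈ 1.53 mg/L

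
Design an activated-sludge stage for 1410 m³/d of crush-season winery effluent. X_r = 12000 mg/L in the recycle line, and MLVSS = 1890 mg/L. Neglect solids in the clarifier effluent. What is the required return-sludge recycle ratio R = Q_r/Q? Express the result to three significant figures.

Solids balance on the clarifier gives (1+R)X = R·X_r, so R = X/(X_r − X) = 1890 / (12000 − 1890) = 0.1869.

R ≈ 0.187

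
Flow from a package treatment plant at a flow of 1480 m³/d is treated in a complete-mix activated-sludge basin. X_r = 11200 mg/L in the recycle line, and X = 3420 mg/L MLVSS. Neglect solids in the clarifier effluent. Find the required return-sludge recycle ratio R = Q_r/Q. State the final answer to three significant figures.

R ≈ 0.440

Solids balance on the clarifier gives (1+R)X = R·X_r, so R = X/(X_r − X) = 3420 / (11200 − 3420) = 0.4396.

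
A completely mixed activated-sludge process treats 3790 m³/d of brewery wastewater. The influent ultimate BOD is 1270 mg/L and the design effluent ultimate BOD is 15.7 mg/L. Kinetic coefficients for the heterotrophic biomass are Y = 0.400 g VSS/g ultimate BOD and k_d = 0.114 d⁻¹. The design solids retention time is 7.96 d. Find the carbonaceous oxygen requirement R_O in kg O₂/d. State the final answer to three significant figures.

Observed yield with endogenous decay: Y_obs = Y / (1 + k_d·θ_c) = 0.400 / (1 + 0.114 × 7.96) = 0.400 / 1.907 = 0.2097 g VSS/g ultimate BOD.
Q·(S₀ − S) = 3790 × (1270 − 15.7) × 10⁻³ = 4754 kg/d removed.
P_X = Y_obs·Q·(S₀ − S) = 0.2097 × 4754 = 996.9 kg VSS/d.
Carbonaceous O₂ demand = substrate oxidised − cell-mass equivalent = 4754 − 1.42 × 996.9 = 3338 kg O₂/d.

R_O ≈ 3340 kg O₂/d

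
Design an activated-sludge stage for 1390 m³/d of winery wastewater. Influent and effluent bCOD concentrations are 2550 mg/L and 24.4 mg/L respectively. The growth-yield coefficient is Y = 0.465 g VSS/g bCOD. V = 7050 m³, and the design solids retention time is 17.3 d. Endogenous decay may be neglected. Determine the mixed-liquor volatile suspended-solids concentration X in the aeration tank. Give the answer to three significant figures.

X ≈ 4010 mg/L

X = Y·Q·ΔS·θ_c / V = 0.465 × 1390 × (2550 − 24.4) × 17.3 / 7050 = 4006 mg/L.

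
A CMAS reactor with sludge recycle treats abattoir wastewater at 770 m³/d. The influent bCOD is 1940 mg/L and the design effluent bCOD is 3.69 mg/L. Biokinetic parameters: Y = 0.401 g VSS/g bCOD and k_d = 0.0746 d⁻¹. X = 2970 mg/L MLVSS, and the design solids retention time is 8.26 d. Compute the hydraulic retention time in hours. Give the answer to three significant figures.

Rearranging the biomass balance for a CMAS with decay, V = Y·Q·ΔS·θ_c / [X·(1+k_d θ_c)] = 0.401 × 770 × (1940 − 3.69) × 8.26 / [2970 × (1 + 0.0746 × 8.26)] = 4.94×10^6 / 4800 = 1029 m³.
Hydraulic retention time τ = V/Q = 1029 / 770 = 1.336 d = 32.07 h.

τ ≈ 32.1 h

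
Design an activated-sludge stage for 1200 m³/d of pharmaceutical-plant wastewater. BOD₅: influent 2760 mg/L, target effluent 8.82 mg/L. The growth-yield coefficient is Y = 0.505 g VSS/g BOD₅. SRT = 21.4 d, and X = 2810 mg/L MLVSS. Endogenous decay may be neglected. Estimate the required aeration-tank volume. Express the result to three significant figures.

V·X = Y·Q·ΔS·θ_c gives V = 0.505 × 1200 × (2760 − 8.82) × 21.4 / 2810 = 12697 m³.

V ≈ 12700 m³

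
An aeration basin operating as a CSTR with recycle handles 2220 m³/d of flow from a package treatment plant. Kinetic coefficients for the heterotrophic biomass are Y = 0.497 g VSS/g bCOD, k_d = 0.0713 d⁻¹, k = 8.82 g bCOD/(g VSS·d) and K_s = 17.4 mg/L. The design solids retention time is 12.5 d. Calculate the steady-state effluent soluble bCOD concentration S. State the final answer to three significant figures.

Effluent substrate depends only on kinetics and SRT: S = K_s(1 + k_d θ_c) / [θ_c(Yk − k_d) − 1] = 17.4 × (1 + 0.0713 × 12.5) / [12.5 × (0.497 × 8.82 − 0.0713) − 1] = 32.91 / 52.90 = 0.6220 mg/L.

S ≈ 0.622 mg/L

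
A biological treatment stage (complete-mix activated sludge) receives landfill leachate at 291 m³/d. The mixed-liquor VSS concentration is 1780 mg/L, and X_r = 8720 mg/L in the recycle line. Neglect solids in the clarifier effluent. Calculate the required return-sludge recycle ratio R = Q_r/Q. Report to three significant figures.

Solids balance on the clarifier gives (1+R)X = R·X_r, so R = X/(X_r − X) = 1780 / (8720 − 1780) = 0.2565.

R ≈ 0.256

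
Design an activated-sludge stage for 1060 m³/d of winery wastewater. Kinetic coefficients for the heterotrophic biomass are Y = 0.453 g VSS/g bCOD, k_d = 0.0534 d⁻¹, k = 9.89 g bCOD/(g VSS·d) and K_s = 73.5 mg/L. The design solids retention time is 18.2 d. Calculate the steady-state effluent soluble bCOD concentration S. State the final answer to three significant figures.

Effluent substrate depends only on kinetics and SRT: S = K_s(1 + k_d θ_c) / [θ_c(Yk − k_d) − 1] = 73.5 × (1 + 0.0534 × 18.2) / [18.2 × (0.453 × 9.89 − 0.0534) − 1] = 144.9 / 79.57 = 1.822 mg/L.

S ≈ 1.82 mg/L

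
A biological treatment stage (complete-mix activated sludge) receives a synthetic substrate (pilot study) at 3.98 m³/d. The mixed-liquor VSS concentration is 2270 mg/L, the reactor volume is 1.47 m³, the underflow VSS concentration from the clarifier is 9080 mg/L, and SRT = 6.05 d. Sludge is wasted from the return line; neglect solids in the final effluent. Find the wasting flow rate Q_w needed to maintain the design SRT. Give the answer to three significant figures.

Q_w ≈ 0.0607 m³/d

θ_c = V·X/(Q_w·X_r) when wasting from the recycle, so Q_w = V·X/(θ_c·X_r) = 1.470 × 2270 / (6.05 × 9080) = 0.06074 m³/d.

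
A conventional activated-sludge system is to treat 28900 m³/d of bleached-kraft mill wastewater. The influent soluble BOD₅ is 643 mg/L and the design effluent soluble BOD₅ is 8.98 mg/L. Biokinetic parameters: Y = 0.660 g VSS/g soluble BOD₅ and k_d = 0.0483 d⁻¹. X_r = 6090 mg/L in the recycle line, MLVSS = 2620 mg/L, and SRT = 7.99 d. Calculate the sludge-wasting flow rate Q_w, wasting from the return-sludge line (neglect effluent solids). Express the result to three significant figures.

Q_w ≈ 1430 m³/d

Steady-state biomass mass balance: V·X·(1 + k_d·θ_c) = Y·Q·(S₀ − S)·θ_c, so V = 0.660 × 28900 × (643 − 8.98) × 7.99 / [2620 × (1 + 0.0483 × 7.99)] = 9.66×10^7 / 3631 = 26610 m³.
θ_c = V·X/(Q_w·X_r) when wasting from the recycle, so Q_w = V·X/(θ_c·X_r) = 26610 × 2620 / (7.99 × 6090) = 1433 m³/d.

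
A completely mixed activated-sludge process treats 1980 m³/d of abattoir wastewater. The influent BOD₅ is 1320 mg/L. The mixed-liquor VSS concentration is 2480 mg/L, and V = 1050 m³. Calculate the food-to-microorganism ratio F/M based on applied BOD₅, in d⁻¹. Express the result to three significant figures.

F/M ≈ 1.00 d⁻¹

F/M = Q·S₀ / (V·X) = 1980 × 1320 / (1050 × 2480) = 1.004 g BOD₅·(g VSS·d)⁻¹.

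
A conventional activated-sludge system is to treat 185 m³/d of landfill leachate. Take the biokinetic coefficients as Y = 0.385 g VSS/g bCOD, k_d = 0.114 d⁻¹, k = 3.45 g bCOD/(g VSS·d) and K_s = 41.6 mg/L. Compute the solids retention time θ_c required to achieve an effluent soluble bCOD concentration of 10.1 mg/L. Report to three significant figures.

θ_c ≈ 6.87 d

Specific growth rate at S = 10.1 mg/L: μ = YkS/(K_s+S) = 0.385·3.45·10.1/(41.6+10.1) = 0.2595 d⁻¹.
1/θ_c = 0.2595 − 0.114 = 0.1455 d⁻¹, so θ_c = 6.874 d.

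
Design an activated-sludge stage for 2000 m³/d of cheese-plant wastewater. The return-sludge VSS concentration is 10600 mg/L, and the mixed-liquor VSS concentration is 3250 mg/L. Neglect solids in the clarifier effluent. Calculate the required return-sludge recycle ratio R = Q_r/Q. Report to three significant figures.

R = Q_r/Q = X/(X_r − X) = 3250 / (10600 − 3250) = 0.4422.

R ≈ 0.442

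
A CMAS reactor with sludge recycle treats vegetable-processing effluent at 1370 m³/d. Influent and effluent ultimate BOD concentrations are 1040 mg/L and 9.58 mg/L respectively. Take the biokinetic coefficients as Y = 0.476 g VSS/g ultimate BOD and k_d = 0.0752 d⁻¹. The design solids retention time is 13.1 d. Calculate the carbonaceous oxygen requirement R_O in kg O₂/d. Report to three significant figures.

R_O ≈ 931 kg O₂/d

Observed yield with endogenous decay: Y_obs = Y / (1 + k_d·θ_c) = 0.476 / (1 + 0.0752 × 13.1) = 0.476 / 1.985 = 0.2398 g VSS/g ultimate BOD.
ΔS = 1040 − 9.58 = 1030 mg/L, so the substrate removal rate is 1370 × 1030/1000 = 1412 kg ultimate BOD/d.
Biomass synthesised: P_X = Y_obs × 1412 = 338.5 kg VSS/d.
R_O = Q·(S₀ − S) − 1.42·P_X = 1412 − 1.42 × 338.5 = 931.0 kg O₂/d.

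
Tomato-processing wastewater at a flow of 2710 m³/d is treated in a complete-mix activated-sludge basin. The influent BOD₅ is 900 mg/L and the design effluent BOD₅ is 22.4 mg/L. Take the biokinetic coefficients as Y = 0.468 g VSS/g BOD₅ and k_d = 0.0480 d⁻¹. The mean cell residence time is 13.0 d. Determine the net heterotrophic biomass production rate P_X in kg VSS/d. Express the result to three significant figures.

Observed yield with endogenous decay: Y_obs = Y / (1 + k_d·θ_c) = 0.468 / (1 + 0.0480 × 13.0) = 0.468 / 1.624 = 0.2882 g VSS/g BOD₅.
Mass of BOD₅ removed per day: Q(S₀ − S) = 2710 × 877.6 g/m³ = 2378 kg/d.
P_X = Y_obs · Q(S₀ − S) = 0.2882 × 2378 = 685.4 kg VSS/d.

P_X ≈ 685 kg VSS/d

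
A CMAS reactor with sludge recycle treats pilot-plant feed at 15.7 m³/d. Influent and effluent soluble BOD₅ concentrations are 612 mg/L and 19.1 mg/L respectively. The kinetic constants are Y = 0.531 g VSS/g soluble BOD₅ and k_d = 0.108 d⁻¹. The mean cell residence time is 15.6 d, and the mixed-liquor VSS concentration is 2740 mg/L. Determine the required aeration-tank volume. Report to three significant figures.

V ≈ 10.5 m³

Rearranging the biomass balance for a CMAS with decay, V = Y·Q·ΔS·θ_c / [X·(1+k_d θ_c)] = 0.531 × 15.7 × (612 − 19.1) × 15.6 / [2740 × (1 + 0.108 × 15.6)] = 7.71×10^4 / 7356 = 10.48 m³.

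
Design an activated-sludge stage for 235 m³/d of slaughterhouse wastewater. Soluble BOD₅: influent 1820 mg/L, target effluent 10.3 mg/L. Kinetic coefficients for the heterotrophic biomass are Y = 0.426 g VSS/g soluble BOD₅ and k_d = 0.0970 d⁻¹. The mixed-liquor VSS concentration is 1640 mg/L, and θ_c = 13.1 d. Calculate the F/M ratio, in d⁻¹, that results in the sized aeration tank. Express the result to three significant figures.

From the SRT design equation V = Y Q (S₀−S) θ_c / [X (1 + k_d θ_c)] = 0.426 × 235 × (1820 − 10.3) × 13.1 / [1640 × (1 + 0.0970 × 13.1)] = 2.37×10^6 / 3724 = 637.3 m³.
F/M = applied load / biomass = Q·S₀/(V·X) = 235 × 1820 / (637.3 × 1640) = 0.4092 d⁻¹.

F/M ≈ 0.409 d⁻¹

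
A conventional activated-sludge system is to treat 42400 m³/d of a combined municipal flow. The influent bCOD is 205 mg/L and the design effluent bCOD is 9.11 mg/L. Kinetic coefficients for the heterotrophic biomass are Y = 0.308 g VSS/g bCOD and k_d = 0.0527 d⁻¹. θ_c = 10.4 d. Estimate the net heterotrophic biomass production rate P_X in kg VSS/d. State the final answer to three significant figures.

P_X ≈ 1650 kg VSS/d

Y_obs = Y / (1 + k_d θ_c) = 0.308 / (1 + 0.0527 × 10.4) = 0.308 / 1.548 = 0.1990.
ΔS = 205 − 9.11 = 195.9 mg/L, so the substrate removal rate is 42400 × 195.9/1000 = 8306 kg bCOD/d.
P_X = Y_obs · Q(S₀ − S) = 0.1990 × 8306 = 1652 kg VSS/d.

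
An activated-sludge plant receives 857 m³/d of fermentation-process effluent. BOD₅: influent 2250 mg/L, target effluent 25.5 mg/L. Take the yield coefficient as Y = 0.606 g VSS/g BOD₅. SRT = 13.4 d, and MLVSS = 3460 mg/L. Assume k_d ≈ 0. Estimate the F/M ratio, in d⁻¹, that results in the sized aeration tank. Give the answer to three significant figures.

F/M ≈ 0.125 d⁻¹

With k_d = 0 the design equation reduces to V = Y Q (S₀−S) θ_c / X = 0.606 × 857 × (2250 − 25.5) × 13.4 / 3460 = 4474 m³.
Food-to-microorganism ratio F/M = Q S₀ / (V X) = 857 × 2250 / (4474 × 3460) = 0.1246 d⁻¹.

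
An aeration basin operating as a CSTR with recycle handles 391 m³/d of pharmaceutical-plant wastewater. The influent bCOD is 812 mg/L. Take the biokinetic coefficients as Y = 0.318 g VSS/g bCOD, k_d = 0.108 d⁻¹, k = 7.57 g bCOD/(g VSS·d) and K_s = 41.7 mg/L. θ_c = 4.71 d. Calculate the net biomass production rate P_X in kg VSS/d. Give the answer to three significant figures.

P_X ≈ 66.4 kg VSS/d

For a completely mixed reactor with recycle the Lawrence–McCarty relation gives S = K_s·(1 + k_d·θ_c) / [θ_c·(Y·k − k_d) − 1] = 41.7 × (1 + 0.108 × 4.71) / [4.71 × (0.318 × 7.57 − 0.108) − 1] = 62.91 / 9.830 = 6.400 mg/L.
The observed yield is Y_obs = Y/(1 + k_d·θ_c) = 0.318 / (1 + 0.108 × 4.71) = 0.318 / 1.509 = 0.2108 g VSS per g bCOD removed.
Q·(S₀ − S) = 391 × (812 − 6.40) × 10⁻³ = 315.0 kg/d removed.
Biomass produced: P_X = Y_obs·Q·ΔS = 0.2108 × 315.0 ≈ 66.39 kg VSS/d.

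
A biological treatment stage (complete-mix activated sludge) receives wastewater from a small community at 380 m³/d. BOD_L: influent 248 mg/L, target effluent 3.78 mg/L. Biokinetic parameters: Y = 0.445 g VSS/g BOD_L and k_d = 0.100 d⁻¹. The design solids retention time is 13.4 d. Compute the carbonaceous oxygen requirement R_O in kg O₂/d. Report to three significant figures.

R_O ≈ 67.7 kg O₂/d

Correct the yield for decay: Y_obs = Y/(1 + k_d θ_c) = 0.445 / (1 + 0.100 × 13.4) = 0.445 / 2.340 = 0.1902.
Substrate removed = Q·(S₀ − S) = 380 m³/d × (248 − 3.78) g/m³ = 9.28×10^4 g/d = 92.80 kg/d.
Net sludge production P_X = 0.1902 × 92.80 = 17.65 kg VSS/d.
Carbonaceous O₂ demand = substrate oxidised − cell-mass equivalent = 92.80 − 1.42 × 17.65 = 67.74 kg O₂/d.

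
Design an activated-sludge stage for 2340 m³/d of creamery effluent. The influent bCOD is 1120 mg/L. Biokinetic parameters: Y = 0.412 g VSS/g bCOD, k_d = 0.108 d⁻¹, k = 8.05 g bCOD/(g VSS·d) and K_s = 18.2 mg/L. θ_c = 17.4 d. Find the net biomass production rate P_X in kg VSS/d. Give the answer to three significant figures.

Effluent substrate depends only on kinetics and SRT: S = K_s(1 + k_d θ_c) / [θ_c(Yk − k_d) − 1] = 18.2 × (1 + 0.108 × 17.4) / [17.4 × (0.412 × 8.05 − 0.108) − 1] = 52.40 / 54.83 = 0.9557 mg/L.
Correct the yield for decay: Y_obs = Y/(1 + k_d θ_c) = 0.412 / (1 + 0.108 × 17.4) = 0.412 / 2.879 = 0.1431.
ΔS = 1120 − 0.956 = 1119 mg/L, so the substrate removal rate is 2340 × 1119/1000 = 2619 kg bCOD/d.
P_X = Y_obs · Q(S₀ − S) = 0.1431 × 2619 = 374.7 kg VSS/d.

P_X ≈ 375 kg VSS/d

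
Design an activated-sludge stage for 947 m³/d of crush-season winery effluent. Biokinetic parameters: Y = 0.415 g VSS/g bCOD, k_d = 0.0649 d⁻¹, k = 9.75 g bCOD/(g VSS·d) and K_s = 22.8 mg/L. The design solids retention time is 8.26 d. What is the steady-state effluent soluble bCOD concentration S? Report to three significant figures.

From the Monod/SRT balance for a CMAS, S = K_s·(1+k_d θ_c)/[θ_c·(Y k − k_d) − 1] = 22.8 × (1 + 0.0649 × 8.26) / [8.26 × (0.415 × 9.75 − 0.0649) − 1] = 35.02 / 31.89 = 1.098 mg/L.

S ≈ 1.10 mg/L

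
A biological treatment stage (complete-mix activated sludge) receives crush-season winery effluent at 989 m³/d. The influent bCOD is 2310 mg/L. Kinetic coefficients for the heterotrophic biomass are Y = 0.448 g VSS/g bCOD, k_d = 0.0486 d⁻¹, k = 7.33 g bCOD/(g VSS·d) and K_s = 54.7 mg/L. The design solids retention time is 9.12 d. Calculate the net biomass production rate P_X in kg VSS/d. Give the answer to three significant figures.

Effluent substrate depends only on kinetics and SRT: S = K_s(1 + k_d θ_c) / [θ_c(Yk − k_d) − 1] = 54.7 × (1 + 0.0486 × 9.12) / [9.12 × (0.448 × 7.33 − 0.0486) − 1] = 78.94 / 28.51 = 2.769 mg/L.
Y_obs = Y / (1 + k_d θ_c) = 0.448 / (1 + 0.0486 × 9.12) = 0.448 / 1.443 = 0.3104.
ΔS = 2310 − 2.77 = 2307 mg/L, so the substrate removal rate is 989 × 2307/1000 = 2282 kg bCOD/d.
Biomass produced: P_X = Y_obs·Q·ΔS = 0.3104 × 2282 ≈ 708.3 kg VSS/d.

P_X ≈ 708 kg VSS/d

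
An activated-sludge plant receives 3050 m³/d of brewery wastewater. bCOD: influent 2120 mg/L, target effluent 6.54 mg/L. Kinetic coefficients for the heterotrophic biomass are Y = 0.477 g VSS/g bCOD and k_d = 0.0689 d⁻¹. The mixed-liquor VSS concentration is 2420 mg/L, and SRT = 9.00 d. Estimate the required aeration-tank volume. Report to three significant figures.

V ≈ 7060 m³

Rearranging the biomass balance for a CMAS with decay, V = Y·Q·ΔS·θ_c / [X·(1+k_d θ_c)] = 0.477 × 3050 × (2120 − 6.54) × 9.00 / [2420 × (1 + 0.0689 × 9.00)] = 2.77×10^7 / 3921 = 7058 m³.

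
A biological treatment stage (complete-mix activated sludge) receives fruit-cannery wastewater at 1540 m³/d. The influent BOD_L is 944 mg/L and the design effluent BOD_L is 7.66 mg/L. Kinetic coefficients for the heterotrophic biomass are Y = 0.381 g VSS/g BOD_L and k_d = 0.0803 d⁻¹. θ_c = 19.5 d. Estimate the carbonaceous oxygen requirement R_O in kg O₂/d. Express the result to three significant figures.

R_O ≈ 1140 kg O₂/d

Correct the yield for decay: Y_obs = Y/(1 + k_d θ_c) = 0.381 / (1 + 0.0803 × 19.5) = 0.381 / 2.566 = 0.1485.
ΔS = 944 − 7.66 = 936.3 mg/L, so the substrate removal rate is 1540 × 936.3/1000 = 1442 kg BOD_L/d.
Net sludge production P_X = 0.1485 × 1442 = 214.1 kg VSS/d.
R_O = Q·(S₀ − S) − 1.42·P_X = 1442 − 1.42 × 214.1 = 1138 kg O₂/d.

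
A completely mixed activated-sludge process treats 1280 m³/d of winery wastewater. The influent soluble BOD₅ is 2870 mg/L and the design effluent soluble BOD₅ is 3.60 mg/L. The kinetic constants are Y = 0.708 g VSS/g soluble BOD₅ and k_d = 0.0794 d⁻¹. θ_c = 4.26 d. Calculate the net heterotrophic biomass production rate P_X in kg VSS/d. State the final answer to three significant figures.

The observed yield is Y_obs = Y/(1 + k_d·θ_c) = 0.708 / (1 + 0.0794 × 4.26) = 0.708 / 1.338 = 0.5291 g VSS per g soluble BOD₅ removed.
ΔS = 2870 − 3.60 = 2866 mg/L, so the substrate removal rate is 1280 × 2866/1000 = 3669 kg soluble BOD₅/d.
Net biomass production P_X = Y_obs × Q·(S₀ − S) = 0.5291 × 3669 = 1941 kg VSS/d.

P_X ≈ 1940 kg VSS/d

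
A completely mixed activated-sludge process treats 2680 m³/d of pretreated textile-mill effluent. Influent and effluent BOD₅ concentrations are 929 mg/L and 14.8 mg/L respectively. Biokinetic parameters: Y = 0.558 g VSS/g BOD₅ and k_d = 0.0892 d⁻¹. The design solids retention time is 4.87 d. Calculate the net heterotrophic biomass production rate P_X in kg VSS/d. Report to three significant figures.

P_X ≈ 953 kg VSS/d

Correct the yield for decay: Y_obs = Y/(1 + k_d θ_c) = 0.558 / (1 + 0.0892 × 4.87) = 0.558 / 1.434 = 0.3890.
Substrate removed = Q·(S₀ − S) = 2680 m³/d × (929 − 14.8) g/m³ = 2.45×10^6 g/d = 2450 kg/d.
Biomass produced: P_X = Y_obs·Q·ΔS = 0.3890 × 2450 ≈ 953.1 kg VSS/d.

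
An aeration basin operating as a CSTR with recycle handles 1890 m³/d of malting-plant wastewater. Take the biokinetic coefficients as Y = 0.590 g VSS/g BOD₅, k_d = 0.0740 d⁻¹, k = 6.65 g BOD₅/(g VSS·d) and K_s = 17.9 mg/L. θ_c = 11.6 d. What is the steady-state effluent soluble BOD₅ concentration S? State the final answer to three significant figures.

From the Monod/SRT balance for a CMAS, S = K_s·(1+k_d θ_c)/[θ_c·(Y k − k_d) − 1] = 17.9 × (1 + 0.0740 × 11.6) / [11.6 × (0.590 × 6.65 − 0.0740) − 1] = 33.27 / 43.65 = 0.7620 mg/L.

S ≈ 0.762 mg/L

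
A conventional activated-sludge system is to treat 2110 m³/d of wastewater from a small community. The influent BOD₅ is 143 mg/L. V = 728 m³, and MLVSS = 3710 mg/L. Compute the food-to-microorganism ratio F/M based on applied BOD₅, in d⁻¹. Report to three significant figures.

F/M = applied load / biomass = Q·S₀/(V·X) = 2110 × 143 / (728.0 × 3710) = 0.1117 d⁻¹.

F/M ≈ 0.112 d⁻¹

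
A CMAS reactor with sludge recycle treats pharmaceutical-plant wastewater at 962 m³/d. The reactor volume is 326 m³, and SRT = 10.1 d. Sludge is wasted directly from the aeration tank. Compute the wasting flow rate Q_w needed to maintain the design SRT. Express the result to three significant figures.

For wasting at MLVSS concentration, Q_w = V/θ_c = 326.0/10.1 = 32.28 m³/d.

Q_w ≈ 32.3 m³/d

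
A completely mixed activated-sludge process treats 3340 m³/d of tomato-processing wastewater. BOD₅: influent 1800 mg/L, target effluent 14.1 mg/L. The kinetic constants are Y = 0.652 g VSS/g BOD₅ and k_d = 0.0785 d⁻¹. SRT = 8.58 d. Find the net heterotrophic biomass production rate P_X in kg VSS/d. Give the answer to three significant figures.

P_X ≈ 2320 kg VSS/d

The observed yield is Y_obs = Y/(1 + k_d·θ_c) = 0.652 / (1 + 0.0785 × 8.58) = 0.652 / 1.674 = 0.3896 g VSS per g BOD₅ removed.
ΔS = 1800 − 14.1 = 1786 mg/L, so the substrate removal rate is 3340 × 1786/1000 = 5965 kg BOD₅/d.
Net biomass production P_X = Y_obs × Q·(S₀ − S) = 0.3896 × 5965 = 2324 kg VSS/d.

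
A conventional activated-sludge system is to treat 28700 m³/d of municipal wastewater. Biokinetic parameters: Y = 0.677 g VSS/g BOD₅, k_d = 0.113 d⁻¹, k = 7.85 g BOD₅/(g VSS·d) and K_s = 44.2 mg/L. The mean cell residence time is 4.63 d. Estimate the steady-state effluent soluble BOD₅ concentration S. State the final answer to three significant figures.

S ≈ 2.92 mg/L

For a completely mixed reactor with recycle the Lawrence–McCarty relation gives S = K_s·(1 + k_d·θ_c) / [θ_c·(Y·k − k_d) − 1] = 44.2 × (1 + 0.113 × 4.63) / [4.63 × (0.677 × 7.85 − 0.113) − 1] = 67.32 / 23.08 = 2.917 mg/L.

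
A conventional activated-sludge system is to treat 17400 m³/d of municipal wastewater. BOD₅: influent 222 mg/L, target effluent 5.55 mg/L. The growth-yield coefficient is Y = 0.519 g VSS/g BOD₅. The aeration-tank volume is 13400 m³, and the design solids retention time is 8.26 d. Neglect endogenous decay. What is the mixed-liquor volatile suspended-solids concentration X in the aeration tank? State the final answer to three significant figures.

Without decay, X = Y Q (S₀−S) θ_c / V = 0.519 × 17400 × (222 − 5.55) × 8.26 / 13400 = 1205 mg/L.

X ≈ 1200 mg/L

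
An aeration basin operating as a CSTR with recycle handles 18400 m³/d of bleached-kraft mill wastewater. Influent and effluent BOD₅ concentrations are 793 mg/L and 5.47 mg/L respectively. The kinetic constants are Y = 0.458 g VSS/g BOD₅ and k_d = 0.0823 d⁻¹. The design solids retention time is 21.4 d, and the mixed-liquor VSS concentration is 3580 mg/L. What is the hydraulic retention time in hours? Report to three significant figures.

Steady-state biomass mass balance: V·X·(1 + k_d·θ_c) = Y·Q·(S₀ − S)·θ_c, so V = 0.458 × 18400 × (793 − 5.47) × 21.4 / [3580 × (1 + 0.0823 × 21.4)] = 1.42×10^8 / 9885 = 14367 m³.
Hydraulic retention time τ = V/Q = 14367 / 18400 = 0.7808 d = 18.74 h.

τ ≈ 18.7 h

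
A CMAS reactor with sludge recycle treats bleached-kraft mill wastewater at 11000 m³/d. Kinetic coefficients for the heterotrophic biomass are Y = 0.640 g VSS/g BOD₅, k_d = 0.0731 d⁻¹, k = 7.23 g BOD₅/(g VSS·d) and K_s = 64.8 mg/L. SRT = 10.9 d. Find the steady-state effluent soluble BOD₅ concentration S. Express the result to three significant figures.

Effluent substrate depends only on kinetics and SRT: S = K_s(1 + k_d θ_c) / [θ_c(Yk − k_d) − 1] = 64.8 × (1 + 0.0731 × 10.9) / [10.9 × (0.640 × 7.23 − 0.0731) − 1] = 116.4 / 48.64 = 2.394 mg/L.

S ≈ 2.39 mg/L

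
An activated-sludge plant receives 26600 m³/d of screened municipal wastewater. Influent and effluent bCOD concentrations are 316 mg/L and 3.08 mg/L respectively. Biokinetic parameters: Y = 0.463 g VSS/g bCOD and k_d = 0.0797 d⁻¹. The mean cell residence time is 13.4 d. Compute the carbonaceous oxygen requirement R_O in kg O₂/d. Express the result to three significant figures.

R_O ≈ 5680 kg O₂/d

Y_obs = Y / (1 + k_d θ_c) = 0.463 / (1 + 0.0797 × 13.4) = 0.463 / 2.068 = 0.2239.
ΔS = 316 − 3.08 = 312.9 mg/L, so the substrate removal rate is 26600 × 312.9/1000 = 8324 kg bCOD/d.
Biomass synthesised: P_X = Y_obs × 8324 = 1864 kg VSS/d.
R_O = Q·(S₀ − S) − 1.42·P_X = 8324 − 1.42 × 1864 = 5677 kg O₂/d.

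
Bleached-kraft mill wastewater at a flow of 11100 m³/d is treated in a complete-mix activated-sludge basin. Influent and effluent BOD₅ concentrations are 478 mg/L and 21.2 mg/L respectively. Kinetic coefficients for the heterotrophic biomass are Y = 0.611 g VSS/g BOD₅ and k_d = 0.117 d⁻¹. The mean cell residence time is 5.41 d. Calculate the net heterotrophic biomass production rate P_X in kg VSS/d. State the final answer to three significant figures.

P_X ≈ 1900 kg VSS/d

Correct the yield for decay: Y_obs = Y/(1 + k_d θ_c) = 0.611 / (1 + 0.117 × 5.41) = 0.611 / 1.633 = 0.3742.
Substrate removed = Q·(S₀ − S) = 11100 m³/d × (478 − 21.2) g/m³ = 5.07×10^6 g/d = 5070 kg/d.
Biomass produced: P_X = Y_obs·Q·ΔS = 0.3742 × 5070 ≈ 1897 kg VSS/d.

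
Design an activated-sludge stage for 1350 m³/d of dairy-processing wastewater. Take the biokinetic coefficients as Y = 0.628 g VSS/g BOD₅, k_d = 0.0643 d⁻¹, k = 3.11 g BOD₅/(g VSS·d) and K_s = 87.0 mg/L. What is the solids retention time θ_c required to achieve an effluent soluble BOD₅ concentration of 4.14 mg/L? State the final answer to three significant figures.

At the target effluent, Y k S/(K_s+S) = 0.628×3.11×4.14/91.14 = 0.08872 d⁻¹.
1/θ_c = 0.08872 − 0.0643 = 0.02442 d⁻¹, so θ_c = 40.95 d.

θ_c ≈ 41.0 d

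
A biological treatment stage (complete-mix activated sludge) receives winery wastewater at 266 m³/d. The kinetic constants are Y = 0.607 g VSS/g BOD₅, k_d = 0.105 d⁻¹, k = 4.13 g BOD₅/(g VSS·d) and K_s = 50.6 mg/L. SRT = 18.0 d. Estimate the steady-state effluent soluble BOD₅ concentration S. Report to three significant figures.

S ≈ 3.46 mg/L

For a completely mixed reactor with recycle the Lawrence–McCarty relation gives S = K_s·(1 + k_d·θ_c) / [θ_c·(Y·k − k_d) − 1] = 50.6 × (1 + 0.105 × 18.0) / [18.0 × (0.607 × 4.13 − 0.105) − 1] = 146.2 / 42.23 = 3.462 mg/L.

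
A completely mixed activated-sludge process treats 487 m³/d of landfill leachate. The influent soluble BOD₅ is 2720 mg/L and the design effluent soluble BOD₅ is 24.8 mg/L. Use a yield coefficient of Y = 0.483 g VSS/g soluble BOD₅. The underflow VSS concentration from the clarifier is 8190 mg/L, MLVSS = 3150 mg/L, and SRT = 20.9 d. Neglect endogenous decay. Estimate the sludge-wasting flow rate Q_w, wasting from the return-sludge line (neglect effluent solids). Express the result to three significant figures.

Biomass mass balance (decay neglected): V·X = Y·Q·(S₀ − S)·θ_c, so V = 0.483 × 487 × (2720 − 24.8) × 20.9 / 3150 = 4206 m³.
θ_c = V·X/(Q_w·X_r) when wasting from the recycle, so Q_w = V·X/(θ_c·X_r) = 4206 × 3150 / (20.9 × 8190) = 77.41 m³/d.

Q_w ≈ 77.4 m³/d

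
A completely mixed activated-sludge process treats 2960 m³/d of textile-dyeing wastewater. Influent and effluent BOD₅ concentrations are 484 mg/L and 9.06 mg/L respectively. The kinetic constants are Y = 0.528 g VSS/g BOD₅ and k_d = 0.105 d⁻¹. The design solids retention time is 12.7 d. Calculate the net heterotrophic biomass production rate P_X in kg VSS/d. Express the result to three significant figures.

Y_obs = Y / (1 + k_d θ_c) = 0.528 / (1 + 0.105 × 12.7) = 0.528 / 2.333 = 0.2263.
Substrate removed = Q·(S₀ − S) = 2960 m³/d × (484 − 9.06) g/m³ = 1.41×10^6 g/d = 1406 kg/d.
Net biomass production P_X = Y_obs × Q·(S₀ − S) = 0.2263 × 1406 = 318.1 kg VSS/d.

P_X ≈ 318 kg VSS/d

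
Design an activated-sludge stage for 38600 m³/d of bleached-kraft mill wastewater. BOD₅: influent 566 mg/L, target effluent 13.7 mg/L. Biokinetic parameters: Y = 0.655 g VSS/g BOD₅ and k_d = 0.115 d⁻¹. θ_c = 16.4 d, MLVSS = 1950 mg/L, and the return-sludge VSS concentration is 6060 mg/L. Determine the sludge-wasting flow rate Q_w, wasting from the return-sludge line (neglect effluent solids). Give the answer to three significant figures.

Rearranging the biomass balance for a CMAS with decay, V = Y·Q·ΔS·θ_c / [X·(1+k_d θ_c)] = 0.655 × 38600 × (566 − 13.7) × 16.4 / [1950 × (1 + 0.115 × 16.4)] = 2.29×10^8 / 5628 = 40693 m³.
θ_c = V·X/(Q_w·X_r) when wasting from the recycle, so Q_w = V·X/(θ_c·X_r) = 40693 × 1950 / (16.4 × 6060) = 798.4 m³/d.

Q_w ≈ 798 m³/d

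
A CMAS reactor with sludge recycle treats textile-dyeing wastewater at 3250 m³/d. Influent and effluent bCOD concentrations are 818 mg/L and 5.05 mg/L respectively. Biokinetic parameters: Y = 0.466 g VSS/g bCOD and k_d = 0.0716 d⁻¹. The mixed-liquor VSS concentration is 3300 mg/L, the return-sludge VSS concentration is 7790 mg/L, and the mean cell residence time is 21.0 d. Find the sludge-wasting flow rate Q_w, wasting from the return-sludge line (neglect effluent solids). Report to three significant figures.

From the SRT design equation V = Y Q (S₀−S) θ_c / [X (1 + k_d θ_c)] = 0.466 × 3250 × (818 − 5.05) × 21.0 / [3300 × (1 + 0.0716 × 21.0)] = 2.59×10^7 / 8262 = 3129 m³.
Wasting from the return line (neglecting effluent solids): Q_w = V·X / (θ_c·X_r) = 3129 × 3300 / (21.0 × 7790) = 63.13 m³/d.

Q_w ≈ 63.1 m³/d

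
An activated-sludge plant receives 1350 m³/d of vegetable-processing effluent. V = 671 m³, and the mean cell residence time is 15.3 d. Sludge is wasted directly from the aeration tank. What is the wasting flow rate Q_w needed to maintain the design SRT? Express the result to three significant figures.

For wasting at MLVSS concentration, Q_w = V/θ_c = 671.0/15.3 = 43.86 m³/d.

Q_w ≈ 43.9 m³/d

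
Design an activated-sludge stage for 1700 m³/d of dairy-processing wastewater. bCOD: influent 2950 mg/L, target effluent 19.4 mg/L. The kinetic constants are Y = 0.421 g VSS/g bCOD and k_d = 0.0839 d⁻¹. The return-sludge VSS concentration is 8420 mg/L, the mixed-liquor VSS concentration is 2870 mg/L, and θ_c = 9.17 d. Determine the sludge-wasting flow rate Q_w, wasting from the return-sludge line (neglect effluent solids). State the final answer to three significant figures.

From the SRT design equation V = Y Q (S₀−S) θ_c / [X (1 + k_d θ_c)] = 0.421 × 1700 × (2950 − 19.4) × 9.17 / [2870 × (1 + 0.0839 × 9.17)] = 1.92×10^7 / 5078 = 3788 m³.
Wasting from the return line (neglecting effluent solids): Q_w = V·X / (θ_c·X_r) = 3788 × 2870 / (9.17 × 8420) = 140.8 m³/d.

Q_w ≈ 141 m³/d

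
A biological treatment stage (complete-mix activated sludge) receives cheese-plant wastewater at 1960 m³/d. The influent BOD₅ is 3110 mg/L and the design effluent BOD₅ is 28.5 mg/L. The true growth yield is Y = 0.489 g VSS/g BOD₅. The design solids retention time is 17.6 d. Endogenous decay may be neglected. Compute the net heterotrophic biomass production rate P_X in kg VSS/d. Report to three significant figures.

Since k_d ≈ 0, Y_obs = Y = 0.489 g VSS/g BOD₅.
Q·(S₀ − S) = 1960 × (3110 − 28.5) × 10⁻³ = 6040 kg/d removed.
So the net sludge growth is P_X = 0.4890 × 6040 = 2953 kg VSS/d.

P_X ≈ 2950 kg VSS/d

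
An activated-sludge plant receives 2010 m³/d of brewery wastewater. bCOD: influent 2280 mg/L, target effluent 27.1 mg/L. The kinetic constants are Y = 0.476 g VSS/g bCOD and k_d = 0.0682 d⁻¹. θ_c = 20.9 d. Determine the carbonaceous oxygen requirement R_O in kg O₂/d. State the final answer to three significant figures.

R_O ≈ 3270 kg O₂/d

Observed yield with endogenous decay: Y_obs = Y / (1 + k_d·θ_c) = 0.476 / (1 + 0.0682 × 20.9) = 0.476 / 2.425 = 0.1963 g VSS/g bCOD.
Substrate removed = Q·(S₀ − S) = 2010 m³/d × (2280 − 27.1) g/m³ = 4.53×10^6 g/d = 4528 kg/d.
P_X = Y_obs·Q·(S₀ − S) = 0.1963 × 4528 = 888.7 kg VSS/d.
Carbonaceous O₂ demand = substrate oxidised − cell-mass equivalent = 4528 − 1.42 × 888.7 = 3266 kg O₂/d.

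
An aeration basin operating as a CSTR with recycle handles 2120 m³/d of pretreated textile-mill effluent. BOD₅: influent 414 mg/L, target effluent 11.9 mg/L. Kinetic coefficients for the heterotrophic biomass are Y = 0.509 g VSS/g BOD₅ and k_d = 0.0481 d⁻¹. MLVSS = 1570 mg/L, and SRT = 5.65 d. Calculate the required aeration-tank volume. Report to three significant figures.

Rearranging the biomass balance for a CMAS with decay, V = Y·Q·ΔS·θ_c / [X·(1+k_d θ_c)] = 0.509 × 2120 × (414 − 11.9) × 5.65 / [1570 × (1 + 0.0481 × 5.65)] = 2.45×10^6 / 1997 = 1228 m³.

V ≈ 1230 m³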